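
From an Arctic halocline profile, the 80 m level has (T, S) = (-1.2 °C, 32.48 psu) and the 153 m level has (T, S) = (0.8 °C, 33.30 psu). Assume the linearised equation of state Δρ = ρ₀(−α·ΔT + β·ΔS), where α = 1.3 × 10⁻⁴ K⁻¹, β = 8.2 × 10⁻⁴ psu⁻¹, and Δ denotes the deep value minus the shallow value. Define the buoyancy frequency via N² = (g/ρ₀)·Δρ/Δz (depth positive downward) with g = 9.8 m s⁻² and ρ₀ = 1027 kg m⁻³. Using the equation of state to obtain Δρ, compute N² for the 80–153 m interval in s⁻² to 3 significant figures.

5.54 × 10⁻⁵ s⁻²

ΔT = +2.0 K, ΔS = +0.82 psu (deep − shallow).
Δρ/ρ₀ = −αΔT + βΔS = -2.60 × 10⁻⁴ + 6.724 × 10⁻⁴ = 4.124 × 10⁻⁴, so Δρ ≈ 0.4235 kg m⁻³.
N² = (g/ρ₀)·Δρ/Δz = g·(Δρ/ρ₀)/Δz = 9.8 × 4.124 × 10⁻⁴ / 73 = 5.5363 × 10⁻⁵ s⁻² ≈ 5.54 × 10⁻⁵ s⁻².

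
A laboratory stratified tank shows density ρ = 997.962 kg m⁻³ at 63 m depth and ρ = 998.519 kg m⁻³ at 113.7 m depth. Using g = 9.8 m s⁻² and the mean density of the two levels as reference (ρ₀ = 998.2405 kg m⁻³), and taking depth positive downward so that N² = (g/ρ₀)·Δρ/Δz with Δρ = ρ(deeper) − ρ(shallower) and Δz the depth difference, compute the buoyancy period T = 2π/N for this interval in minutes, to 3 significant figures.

10.1 min

Δρ = 998.519 − 997.962 = 0.557 kg m⁻³ over Δz = 113.7 − 63 = 50.7 m.
N² = (9.8/998.2405) × (0.557/50.7) = 1.0785 × 10⁻⁴ s⁻².
N = √(1.0785 × 10⁻⁴) = 0.010385 rad s⁻¹, so T = 2π/N = 605.03 s = 10.084 min ≈ 10.1 min.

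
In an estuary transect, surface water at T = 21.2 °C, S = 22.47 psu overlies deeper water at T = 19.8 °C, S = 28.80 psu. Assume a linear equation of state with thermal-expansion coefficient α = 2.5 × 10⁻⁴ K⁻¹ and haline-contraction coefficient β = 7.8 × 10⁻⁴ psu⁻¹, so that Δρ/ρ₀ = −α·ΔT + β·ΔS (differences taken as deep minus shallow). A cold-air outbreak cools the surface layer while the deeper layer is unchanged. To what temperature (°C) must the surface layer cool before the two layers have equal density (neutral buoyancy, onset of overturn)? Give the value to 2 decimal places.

0.05 °C

Neutral buoyancy requires Δρ = 0, i.e. −α(T_deep − T_surf′) + β(S_deep − S_surf) = 0.
T_surf′ = T_deep − (β/α)·ΔS = 19.8 − (7.8 × 10⁻⁴/2.5 × 10⁻⁴)·(+6.33) = 0.0504 °C.
Cooling required: 21.2 − (0.0504) = 21.1496 °C.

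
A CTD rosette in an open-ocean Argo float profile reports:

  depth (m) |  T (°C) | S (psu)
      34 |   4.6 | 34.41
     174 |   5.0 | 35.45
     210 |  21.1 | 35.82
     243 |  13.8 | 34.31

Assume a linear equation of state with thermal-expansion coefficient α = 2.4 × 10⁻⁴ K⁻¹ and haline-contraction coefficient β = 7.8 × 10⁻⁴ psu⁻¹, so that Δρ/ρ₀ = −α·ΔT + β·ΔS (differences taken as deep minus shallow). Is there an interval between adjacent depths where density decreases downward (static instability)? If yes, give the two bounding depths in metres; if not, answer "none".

174–210 m

Evaluate Δρ/ρ₀ = −αΔT + βΔS across each adjacent pair:
  34–174 m: −αΔT+βΔS = −(2.4 × 10⁻⁴)(+0.4)+(7.8 × 10⁻⁴)(+1.04) = 7.2 × 10⁻⁴ → stable
  174–210 m: −αΔT+βΔS = −(2.4 × 10⁻⁴)(+16.1)+(7.8 × 10⁻⁴)(+0.37) = -3.6 × 10⁻³ → UNSTABLE
  210–243 m: −αΔT+βΔS = −(2.4 × 10⁻⁴)(-7.3)+(7.8 × 10⁻⁴)(-1.51) = 5.7 × 10⁻⁴ → stable
The 174–210 m interval has Δρ < 0: lighter water underlies denser water.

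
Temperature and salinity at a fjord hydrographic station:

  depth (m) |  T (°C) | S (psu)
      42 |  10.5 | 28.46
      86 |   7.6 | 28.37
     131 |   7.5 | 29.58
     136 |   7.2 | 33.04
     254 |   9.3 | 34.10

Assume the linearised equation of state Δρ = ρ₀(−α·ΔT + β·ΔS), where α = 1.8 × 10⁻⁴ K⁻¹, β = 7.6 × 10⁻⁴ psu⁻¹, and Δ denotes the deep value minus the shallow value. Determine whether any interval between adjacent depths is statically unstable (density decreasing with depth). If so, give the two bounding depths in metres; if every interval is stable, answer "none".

none

Evaluate Δρ/ρ₀ = −αΔT + βΔS across each adjacent pair:
  42–86 m: −αΔT+βΔS = −(1.8 × 10⁻⁴)(-2.9)+(7.6 × 10⁻⁴)(-0.09) = 4.5 × 10⁻⁴ → stable
  86–131 m: −αΔT+βΔS = −(1.8 × 10⁻⁴)(-0.1)+(7.6 × 10⁻⁴)(+1.21) = 9.4 × 10⁻⁴ → stable
  131–136 m: −αΔT+βΔS = −(1.8 × 10⁻⁴)(-0.3)+(7.6 × 10⁻⁴)(+3.46) = 2.7 × 10⁻³ → stable
  136–254 m: −αΔT+βΔS = −(1.8 × 10⁻⁴)(+2.1)+(7.6 × 10⁻⁴)(+1.06) = 4.3 × 10⁻⁴ → stable
Every interval has Δρ > 0: the column is stably stratified throughout.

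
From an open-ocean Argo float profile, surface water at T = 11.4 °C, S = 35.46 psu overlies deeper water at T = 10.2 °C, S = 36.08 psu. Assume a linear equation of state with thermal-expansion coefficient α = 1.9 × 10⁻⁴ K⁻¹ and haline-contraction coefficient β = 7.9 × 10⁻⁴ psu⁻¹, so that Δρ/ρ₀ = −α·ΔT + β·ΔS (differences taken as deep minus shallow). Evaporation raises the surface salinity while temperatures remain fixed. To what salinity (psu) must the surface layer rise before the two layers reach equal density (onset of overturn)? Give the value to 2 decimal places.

36.37 psu

Neutral buoyancy requires −α(T_deep − T_surf) + β(S_deep − S_surf′) = 0.
S_surf′ = S_deep − (α/β)·ΔT = 36.08 − (1.9 × 10⁻⁴/7.9 × 10⁻⁴)·(-1.2) = 36.3686 psu.
Increase required: 36.3686 − 35.46 = 0.9086 psu.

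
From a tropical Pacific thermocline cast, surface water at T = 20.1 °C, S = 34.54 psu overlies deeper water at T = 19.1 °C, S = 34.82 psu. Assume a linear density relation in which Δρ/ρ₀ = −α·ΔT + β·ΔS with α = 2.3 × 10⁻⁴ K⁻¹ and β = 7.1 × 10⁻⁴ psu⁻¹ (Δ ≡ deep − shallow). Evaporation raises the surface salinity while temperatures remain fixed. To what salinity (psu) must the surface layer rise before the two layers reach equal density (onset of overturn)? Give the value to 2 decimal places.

35.14 psu

Neutral buoyancy requires −α(T_deep − T_surf) + β(S_deep − S_surf′) = 0.
S_surf′ = S_deep − (α/β)·ΔT = 34.82 − (2.3 × 10⁻⁴/7.1 × 10⁻⁴)·(-1.0) = 35.1439 psu.
Increase required: 35.1439 − 34.54 = 0.6039 psu.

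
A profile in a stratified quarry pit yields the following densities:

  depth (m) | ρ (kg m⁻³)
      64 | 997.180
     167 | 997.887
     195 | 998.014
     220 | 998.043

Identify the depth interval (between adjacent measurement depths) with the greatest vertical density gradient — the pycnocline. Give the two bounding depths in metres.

64–167 m

Compute the density gradient over each adjacent pair:
  64–167 m: Δρ/Δz = 0.707/103 = 6.9 × 10⁻³ kg m⁻⁴
  167–195 m: Δρ/Δz = 0.127/28 = 4.5 × 10⁻³ kg m⁻⁴
  195–220 m: Δρ/Δz = 0.029/25 = 1.2 × 10⁻³ kg m⁻⁴
The largest gradient is in the 64–167 m interval — the pycnocline.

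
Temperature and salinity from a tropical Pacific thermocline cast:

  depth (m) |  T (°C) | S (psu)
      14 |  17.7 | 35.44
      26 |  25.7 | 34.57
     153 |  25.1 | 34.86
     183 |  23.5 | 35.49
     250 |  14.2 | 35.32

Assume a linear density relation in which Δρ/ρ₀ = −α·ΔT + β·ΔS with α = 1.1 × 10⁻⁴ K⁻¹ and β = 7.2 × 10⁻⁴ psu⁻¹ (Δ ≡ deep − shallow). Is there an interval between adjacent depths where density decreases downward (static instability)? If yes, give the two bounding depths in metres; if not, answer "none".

14–26 m

Evaluate Δρ/ρ₀ = −αΔT + βΔS across each adjacent pair:
  14–26 m: −αΔT+βΔS = −(1.1 × 10⁻⁴)(+8.0)+(7.2 × 10⁻⁴)(-0.87) = -1.5 × 10⁻³ → UNSTABLE
  26–153 m: −αΔT+βΔS = −(1.1 × 10⁻⁴)(-0.6)+(7.2 × 10⁻⁴)(+0.29) = 2.7 × 10⁻⁴ → stable
  153–183 m: −αΔT+βΔS = −(1.1 × 10⁻⁴)(-1.6)+(7.2 × 10⁻⁴)(+0.63) = 6.3 × 10⁻⁴ → stable
  183–250 m: −αΔT+βΔS = −(1.1 × 10⁻⁴)(-9.3)+(7.2 × 10⁻⁴)(-0.17) = 9.0 × 10⁻⁴ → stable
The 14–26 m interval has Δρ < 0: lighter water underlies denser water.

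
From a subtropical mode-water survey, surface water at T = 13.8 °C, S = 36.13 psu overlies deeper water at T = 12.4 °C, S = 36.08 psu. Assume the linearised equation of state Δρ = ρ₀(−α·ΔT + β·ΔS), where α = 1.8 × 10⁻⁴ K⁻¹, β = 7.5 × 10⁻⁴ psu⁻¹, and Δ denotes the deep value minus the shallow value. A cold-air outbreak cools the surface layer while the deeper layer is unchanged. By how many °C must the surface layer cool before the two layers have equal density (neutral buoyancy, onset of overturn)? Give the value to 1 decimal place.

1.2 °C

Neutral buoyancy requires Δρ = 0, i.e. −α(T_deep − T_surf′) + β(S_deep − S_surf) = 0.
T_surf′ = T_deep − (β/α)·ΔS = 12.4 − (7.5 × 10⁻⁴/1.8 × 10⁻⁴)·(-0.05) = 12.608 °C.
Cooling required: 13.8 − (12.608) = 1.192 °C.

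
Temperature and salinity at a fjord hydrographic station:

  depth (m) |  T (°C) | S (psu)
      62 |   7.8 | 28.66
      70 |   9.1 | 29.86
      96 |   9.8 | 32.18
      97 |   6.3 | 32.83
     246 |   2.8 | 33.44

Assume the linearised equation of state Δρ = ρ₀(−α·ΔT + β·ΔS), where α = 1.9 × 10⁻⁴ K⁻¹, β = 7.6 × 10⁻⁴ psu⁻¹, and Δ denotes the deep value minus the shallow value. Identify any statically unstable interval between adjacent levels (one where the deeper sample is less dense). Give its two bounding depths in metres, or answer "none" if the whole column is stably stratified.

Evaluate Δρ/ρ₀ = −αΔT + βΔS across each adjacent pair:
  62–70 m: −αΔT+βΔS = −(1.9 × 10⁻⁴)(+1.3)+(7.6 × 10⁻⁴)(+1.20) = 6.7 × 10⁻⁴ → stable
  70–96 m: −αΔT+βΔS = −(1.9 × 10⁻⁴)(+0.7)+(7.6 × 10⁻⁴)(+2.32) = 1.6 × 10⁻³ → stable
  96–97 m: −αΔT+βΔS = −(1.9 × 10⁻⁴)(-3.5)+(7.6 × 10⁻⁴)(+0.65) = 1.2 × 10⁻³ → stable
  97–246 m: −αΔT+βΔS = −(1.9 × 10⁻⁴)(-3.5)+(7.6 × 10⁻⁴)(+0.61) = 1.1 × 10⁻³ → stable
Every interval has Δρ > 0: the column is stably stratified throughout.

none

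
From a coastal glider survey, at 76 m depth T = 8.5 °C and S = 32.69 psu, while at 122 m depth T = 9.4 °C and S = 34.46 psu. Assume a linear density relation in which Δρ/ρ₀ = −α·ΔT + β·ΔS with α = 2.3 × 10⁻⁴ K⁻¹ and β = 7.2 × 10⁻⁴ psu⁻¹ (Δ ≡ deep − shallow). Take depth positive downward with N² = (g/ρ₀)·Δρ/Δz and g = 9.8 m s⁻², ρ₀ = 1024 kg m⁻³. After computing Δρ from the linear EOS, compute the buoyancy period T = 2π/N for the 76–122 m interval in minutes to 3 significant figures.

6.94 min

ΔT = +0.9 K, ΔS = +1.77 psu (deep − shallow).
Δρ/ρ₀ = −αΔT + βΔS = -2.07 × 10⁻⁴ + 1.2744 × 10⁻³ = 1.0674 × 10⁻³, so Δρ ≈ 1.093 kg m⁻³.
N² = (g/ρ₀)·Δρ/Δz = g·(Δρ/ρ₀)/Δz = 9.8 × 1.0674 × 10⁻³ / 46 = 2.2740 × 10⁻⁴ s⁻².
N = √(2.2740 × 10⁻⁴) = 0.015080 rad s⁻¹ → T = 2π/N = 416.66 s = 6.9443 min ≈ 6.94 min.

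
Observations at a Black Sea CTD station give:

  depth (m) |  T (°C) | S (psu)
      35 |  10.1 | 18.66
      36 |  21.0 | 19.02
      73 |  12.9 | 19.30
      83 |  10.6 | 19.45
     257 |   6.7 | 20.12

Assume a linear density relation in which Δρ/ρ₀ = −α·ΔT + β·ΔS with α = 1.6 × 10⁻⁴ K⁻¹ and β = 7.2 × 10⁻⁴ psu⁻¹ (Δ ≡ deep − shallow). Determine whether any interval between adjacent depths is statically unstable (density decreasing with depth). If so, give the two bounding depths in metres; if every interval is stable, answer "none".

Evaluate Δρ/ρ₀ = −αΔT + βΔS across each adjacent pair:
  35–36 m: −αΔT+βΔS = −(1.6 × 10⁻⁴)(+10.9)+(7.2 × 10⁻⁴)(+0.36) = -1.5 × 10⁻³ → UNSTABLE
  36–73 m: −αΔT+βΔS = −(1.6 × 10⁻⁴)(-8.1)+(7.2 × 10⁻⁴)(+0.28) = 1.5 × 10⁻³ → stable
  73–83 m: −αΔT+βΔS = −(1.6 × 10⁻⁴)(-2.3)+(7.2 × 10⁻⁴)(+0.15) = 4.8 × 10⁻⁴ → stable
  83–257 m: −αΔT+βΔS = −(1.6 × 10⁻⁴)(-3.9)+(7.2 × 10⁻⁴)(+0.67) = 1.1 × 10⁻³ → stable
The 35–36 m interval has Δρ < 0: lighter water underlies denser water.

35–36 m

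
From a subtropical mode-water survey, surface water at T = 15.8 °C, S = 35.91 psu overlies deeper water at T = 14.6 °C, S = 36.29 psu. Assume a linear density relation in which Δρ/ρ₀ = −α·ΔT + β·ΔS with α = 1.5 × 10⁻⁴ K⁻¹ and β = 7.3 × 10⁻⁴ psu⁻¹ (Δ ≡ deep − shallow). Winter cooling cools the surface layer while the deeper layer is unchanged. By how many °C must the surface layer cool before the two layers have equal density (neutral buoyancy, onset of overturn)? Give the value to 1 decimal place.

Neutral buoyancy requires Δρ = 0, i.e. −α(T_deep − T_surf′) + β(S_deep − S_surf) = 0.
T_surf′ = T_deep − (β/α)·ΔS = 14.6 − (7.3 × 10⁻⁴/1.5 × 10⁻⁴)·(+0.38) = 12.751 °C.
Cooling required: 15.8 − (12.751) = 3.049 °C.

3.0 °C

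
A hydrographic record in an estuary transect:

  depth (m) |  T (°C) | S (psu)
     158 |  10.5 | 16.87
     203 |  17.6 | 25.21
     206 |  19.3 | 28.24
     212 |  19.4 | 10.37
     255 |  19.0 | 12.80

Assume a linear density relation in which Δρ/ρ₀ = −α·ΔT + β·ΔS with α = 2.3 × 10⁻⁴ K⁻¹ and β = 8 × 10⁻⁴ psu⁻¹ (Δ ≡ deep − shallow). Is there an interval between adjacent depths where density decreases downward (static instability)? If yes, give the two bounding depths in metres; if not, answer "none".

Evaluate Δρ/ρ₀ = −αΔT + βΔS across each adjacent pair:
  158–203 m: −αΔT+βΔS = −(2.3 × 10⁻⁴)(+7.1)+(8 × 10⁻⁴)(+8.34) = 5.0 × 10⁻³ → stable
  203–206 m: −αΔT+βΔS = −(2.3 × 10⁻⁴)(+1.7)+(8 × 10⁻⁴)(+3.03) = 2.0 × 10⁻³ → stable
  206–212 m: −αΔT+βΔS = −(2.3 × 10⁻⁴)(+0.1)+(8 × 10⁻⁴)(-17.87) = -0.014 → UNSTABLE
  212–255 m: −αΔT+βΔS = −(2.3 × 10⁻⁴)(-0.4)+(8 × 10⁻⁴)(+2.43) = 2.0 × 10⁻³ → stable
The 206–212 m interval has Δρ < 0: lighter water underlies denser water.

206–212 m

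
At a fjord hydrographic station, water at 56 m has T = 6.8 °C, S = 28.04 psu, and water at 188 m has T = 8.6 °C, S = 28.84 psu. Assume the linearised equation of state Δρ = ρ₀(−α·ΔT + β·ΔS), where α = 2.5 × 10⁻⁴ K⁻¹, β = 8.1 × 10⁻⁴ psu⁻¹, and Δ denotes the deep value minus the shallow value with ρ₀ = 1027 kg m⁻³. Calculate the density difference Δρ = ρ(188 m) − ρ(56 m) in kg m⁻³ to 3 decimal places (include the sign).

+0.203 kg m⁻³

ΔT = +1.8 K, ΔS = +0.80 psu (deep − shallow).
Δρ/ρ₀ = −(2.5 × 10⁻⁴)(+1.8) + (8.1 × 10⁻⁴)(+0.80) = 1.98 × 10⁻⁴.
Δρ = 1027 × (1.98 × 10⁻⁴) = +0.203 kg m⁻³.
Positive Δρ: denser below, stable.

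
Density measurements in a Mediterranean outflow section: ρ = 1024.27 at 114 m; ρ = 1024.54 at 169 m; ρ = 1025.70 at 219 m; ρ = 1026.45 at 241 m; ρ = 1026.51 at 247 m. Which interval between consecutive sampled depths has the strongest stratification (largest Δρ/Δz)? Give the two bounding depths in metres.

Compute the density gradient over each adjacent pair:
  114–169 m: Δρ/Δz = 0.27/55 = 4.9 × 10⁻³ kg m⁻⁴
  169–219 m: Δρ/Δz = 1.16/50 = 0.023 kg m⁻⁴
  219–241 m: Δρ/Δz = 0.75/22 = 0.034 kg m⁻⁴
  241–247 m: Δρ/Δz = 0.06/6 = 0.010 kg m⁻⁴
The largest gradient is in the 219–241 m interval — the pycnocline.

219–241 m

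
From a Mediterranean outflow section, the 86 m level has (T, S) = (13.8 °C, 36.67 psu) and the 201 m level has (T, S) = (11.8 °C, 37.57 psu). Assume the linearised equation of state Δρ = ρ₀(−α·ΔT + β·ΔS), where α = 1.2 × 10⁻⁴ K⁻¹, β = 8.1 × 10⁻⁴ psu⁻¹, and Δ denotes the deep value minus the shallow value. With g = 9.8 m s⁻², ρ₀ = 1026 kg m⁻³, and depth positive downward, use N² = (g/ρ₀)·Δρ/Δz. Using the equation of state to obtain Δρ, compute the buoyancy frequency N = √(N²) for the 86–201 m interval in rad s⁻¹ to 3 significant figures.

ΔT = -2.0 K, ΔS = +0.90 psu (deep − shallow).
Δρ/ρ₀ = −αΔT + βΔS = 2.40 × 10⁻⁴ + 7.29 × 10⁻⁴ = 9.69 × 10⁻⁴, so Δρ ≈ 0.9942 kg m⁻³.
N² = (g/ρ₀)·Δρ/Δz = g·(Δρ/ρ₀)/Δz = 9.8 × 9.69 × 10⁻⁴ / 115 = 8.2576 × 10⁻⁵ s⁻².
N = √(8.2576 × 10⁻⁵) = 9.0871 × 10⁻³ rad s⁻¹ ≈ 9.09 × 10⁻³ rad s⁻¹.

9.09 × 10⁻³ rad s⁻¹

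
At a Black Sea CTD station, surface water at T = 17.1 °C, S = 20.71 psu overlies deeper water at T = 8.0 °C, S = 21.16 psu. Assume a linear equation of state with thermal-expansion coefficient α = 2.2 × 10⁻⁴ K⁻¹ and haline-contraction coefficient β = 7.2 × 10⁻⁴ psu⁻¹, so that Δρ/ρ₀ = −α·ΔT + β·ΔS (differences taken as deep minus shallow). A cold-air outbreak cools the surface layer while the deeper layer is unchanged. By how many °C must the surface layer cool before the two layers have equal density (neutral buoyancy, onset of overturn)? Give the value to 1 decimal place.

Neutral buoyancy requires Δρ = 0, i.e. −α(T_deep − T_surf′) + β(S_deep − S_surf) = 0.
T_surf′ = T_deep − (β/α)·ΔS = 8.0 − (7.2 × 10⁻⁴/2.2 × 10⁻⁴)·(+0.45) = 6.527 °C.
Cooling required: 17.1 − (6.527) = 10.573 °C.

10.6 °C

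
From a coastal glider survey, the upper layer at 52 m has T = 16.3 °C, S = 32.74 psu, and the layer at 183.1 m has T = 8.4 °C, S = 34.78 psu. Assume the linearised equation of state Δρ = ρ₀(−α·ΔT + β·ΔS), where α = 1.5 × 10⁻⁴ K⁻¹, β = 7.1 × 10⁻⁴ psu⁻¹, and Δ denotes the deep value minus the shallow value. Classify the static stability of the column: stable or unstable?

stable

ΔT = 8.4 − 16.3 = -7.9 K and ΔS = 34.78 − 32.74 = +2.04 psu (deep − shallow).
−αΔT = 1.185 × 10⁻³; βΔS = 1.4484 × 10⁻³; sum Δρ/ρ₀ = 2.6334 × 10⁻³.
Δρ/ρ₀ > 0, so Δρ > 0: deeper water is denser → statically stable.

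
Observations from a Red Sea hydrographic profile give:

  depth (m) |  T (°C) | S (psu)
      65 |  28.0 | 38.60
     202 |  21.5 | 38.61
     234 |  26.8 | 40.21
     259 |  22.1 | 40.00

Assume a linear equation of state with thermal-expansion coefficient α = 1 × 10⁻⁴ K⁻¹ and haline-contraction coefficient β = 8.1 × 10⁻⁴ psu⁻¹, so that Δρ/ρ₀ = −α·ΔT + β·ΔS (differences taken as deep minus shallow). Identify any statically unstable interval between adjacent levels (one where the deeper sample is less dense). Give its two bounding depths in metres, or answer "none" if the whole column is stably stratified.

Evaluate Δρ/ρ₀ = −αΔT + βΔS across each adjacent pair:
  65–202 m: −αΔT+βΔS = −(1 × 10⁻⁴)(-6.5)+(8.1 × 10⁻⁴)(+0.01) = 6.6 × 10⁻⁴ → stable
  202–234 m: −αΔT+βΔS = −(1 × 10⁻⁴)(+5.3)+(8.1 × 10⁻⁴)(+1.60) = 7.7 × 10⁻⁴ → stable
  234–259 m: −αΔT+βΔS = −(1 × 10⁻⁴)(-4.7)+(8.1 × 10⁻⁴)(-0.21) = 3.0 × 10⁻⁴ → stable
Every interval has Δρ > 0: the column is stably stratified throughout.

none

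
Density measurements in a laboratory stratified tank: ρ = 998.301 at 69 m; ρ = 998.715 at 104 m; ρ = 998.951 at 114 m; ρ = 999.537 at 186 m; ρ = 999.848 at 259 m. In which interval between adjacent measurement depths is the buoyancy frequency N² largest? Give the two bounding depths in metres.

Compute the density gradient over each adjacent pair:
  69–104 m: Δρ/Δz = 0.414/35 = 0.012 kg m⁻⁴
  104–114 m: Δρ/Δz = 0.236/10 = 0.024 kg m⁻⁴
  114–186 m: Δρ/Δz = 0.586/72 = 8.1 × 10⁻³ kg m⁻⁴
  186–259 m: Δρ/Δz = 0.311/73 = 4.3 × 10⁻³ kg m⁻⁴
The largest gradient is in the 104–114 m interval — the pycnocline.

104–114 m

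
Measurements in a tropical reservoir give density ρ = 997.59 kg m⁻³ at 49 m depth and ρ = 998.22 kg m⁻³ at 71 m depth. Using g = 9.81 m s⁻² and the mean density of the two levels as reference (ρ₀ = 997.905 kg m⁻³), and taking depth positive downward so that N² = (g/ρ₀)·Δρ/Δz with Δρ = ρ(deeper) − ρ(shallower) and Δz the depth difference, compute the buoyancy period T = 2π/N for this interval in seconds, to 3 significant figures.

374 s

Δρ = 998.22 − 997.59 = 0.63 kg m⁻³ over Δz = 71 − 49 = 22 m.
N² = (9.81/997.905) × (0.63/22) = 2.8151 × 10⁻⁴ s⁻².
N = √(2.8151 × 10⁻⁴) = 0.016778 rad s⁻¹, so T = 2π/N = 374.49 s ≈ 374 s.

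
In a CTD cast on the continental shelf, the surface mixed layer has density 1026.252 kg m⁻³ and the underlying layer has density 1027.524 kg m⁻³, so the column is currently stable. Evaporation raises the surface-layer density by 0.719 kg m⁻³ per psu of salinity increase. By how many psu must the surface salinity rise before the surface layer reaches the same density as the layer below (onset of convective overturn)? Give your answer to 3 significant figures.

Density deficit of the surface layer: 1027.524 − 1026.252 = 1.272 kg m⁻³.
Required change = 1.272 / 0.719 = 1.77 psu.

1.77 psu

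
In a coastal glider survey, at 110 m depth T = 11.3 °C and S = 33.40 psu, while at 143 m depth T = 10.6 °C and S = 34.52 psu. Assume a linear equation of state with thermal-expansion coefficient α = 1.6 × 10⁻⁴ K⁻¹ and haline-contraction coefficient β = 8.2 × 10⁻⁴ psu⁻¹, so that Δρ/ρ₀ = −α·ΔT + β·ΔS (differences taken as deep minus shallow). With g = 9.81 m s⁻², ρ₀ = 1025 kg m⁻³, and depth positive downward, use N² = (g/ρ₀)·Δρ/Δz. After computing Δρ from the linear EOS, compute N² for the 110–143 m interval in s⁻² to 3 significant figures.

ΔT = -0.7 K, ΔS = +1.12 psu (deep − shallow).
Δρ/ρ₀ = −αΔT + βΔS = 1.12 × 10⁻⁴ + 9.184 × 10⁻⁴ = 1.0304 × 10⁻³, so Δρ ≈ 1.056 kg m⁻³.
N² = (g/ρ₀)·Δρ/Δz = g·(Δρ/ρ₀)/Δz = 9.81 × 1.0304 × 10⁻³ / 33 = 3.0631 × 10⁻⁴ s⁻² ≈ 3.06 × 10⁻⁴ s⁻².

3.06 × 10⁻⁴ s⁻²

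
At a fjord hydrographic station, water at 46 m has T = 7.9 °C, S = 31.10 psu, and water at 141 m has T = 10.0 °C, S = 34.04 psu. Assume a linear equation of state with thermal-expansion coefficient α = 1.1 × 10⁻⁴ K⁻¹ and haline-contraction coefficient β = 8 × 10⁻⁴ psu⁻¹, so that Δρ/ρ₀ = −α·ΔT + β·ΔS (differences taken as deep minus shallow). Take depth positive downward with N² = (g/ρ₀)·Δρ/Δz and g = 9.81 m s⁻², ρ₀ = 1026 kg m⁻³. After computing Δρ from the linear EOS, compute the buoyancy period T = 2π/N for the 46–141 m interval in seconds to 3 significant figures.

ΔT = +2.1 K, ΔS = +2.94 psu (deep − shallow).
Δρ/ρ₀ = −αΔT + βΔS = -2.31 × 10⁻⁴ + 2.352 × 10⁻³ = 2.121 × 10⁻³, so Δρ ≈ 2.176 kg m⁻³.
N² = (g/ρ₀)·Δρ/Δz = g·(Δρ/ρ₀)/Δz = 9.81 × 2.121 × 10⁻³ / 95 = 2.1902 × 10⁻⁴ s⁻².
N = √(2.1902 × 10⁻⁴) = 0.014799 rad s⁻¹ → T = 2π/N = 424.57 s ≈ 425 s.

425 s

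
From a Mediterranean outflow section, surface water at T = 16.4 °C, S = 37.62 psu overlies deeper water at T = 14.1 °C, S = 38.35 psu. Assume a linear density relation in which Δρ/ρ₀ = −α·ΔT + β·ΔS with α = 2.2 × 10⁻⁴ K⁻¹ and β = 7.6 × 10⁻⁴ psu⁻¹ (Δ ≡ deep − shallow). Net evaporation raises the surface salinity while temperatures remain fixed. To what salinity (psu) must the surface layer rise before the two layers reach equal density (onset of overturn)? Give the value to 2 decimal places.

Neutral buoyancy requires −α(T_deep − T_surf) + β(S_deep − S_surf′) = 0.
S_surf′ = S_deep − (α/β)·ΔT = 38.35 − (2.2 × 10⁻⁴/7.6 × 10⁻⁴)·(-2.3) = 39.0158 psu.
Increase required: 39.0158 − 37.62 = 1.3958 psu.

39.02 psu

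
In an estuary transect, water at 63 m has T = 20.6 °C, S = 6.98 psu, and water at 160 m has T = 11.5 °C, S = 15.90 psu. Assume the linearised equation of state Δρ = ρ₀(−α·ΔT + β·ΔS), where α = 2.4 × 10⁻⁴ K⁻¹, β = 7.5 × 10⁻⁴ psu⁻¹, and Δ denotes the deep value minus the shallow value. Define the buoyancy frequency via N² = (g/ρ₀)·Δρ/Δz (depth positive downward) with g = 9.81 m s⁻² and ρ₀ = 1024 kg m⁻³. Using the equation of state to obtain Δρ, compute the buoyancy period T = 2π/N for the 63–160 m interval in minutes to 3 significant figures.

ΔT = -9.1 K, ΔS = +8.92 psu (deep − shallow).
Δρ/ρ₀ = −αΔT + βΔS = 2.184 × 10⁻³ + 6.69 × 10⁻³ = 8.874 × 10⁻³, so Δρ ≈ 9.087 kg m⁻³.
N² = (g/ρ₀)·Δρ/Δz = g·(Δρ/ρ₀)/Δz = 9.81 × 8.874 × 10⁻³ / 97 = 8.9746 × 10⁻⁴ s⁻².
N = √(8.9746 × 10⁻⁴) = 0.029958 rad s⁻¹ → T = 2π/N = 209.73 s = 3.4955 min ≈ 3.50 min.

3.50 min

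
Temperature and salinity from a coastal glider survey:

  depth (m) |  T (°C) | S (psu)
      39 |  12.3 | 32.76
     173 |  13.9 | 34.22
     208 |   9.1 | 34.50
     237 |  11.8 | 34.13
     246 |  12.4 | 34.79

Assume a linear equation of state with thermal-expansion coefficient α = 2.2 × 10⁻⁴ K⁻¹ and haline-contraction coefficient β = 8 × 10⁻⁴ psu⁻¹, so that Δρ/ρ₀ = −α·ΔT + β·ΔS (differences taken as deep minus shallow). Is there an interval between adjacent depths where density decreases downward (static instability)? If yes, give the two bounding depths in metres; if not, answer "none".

Evaluate Δρ/ρ₀ = −αΔT + βΔS across each adjacent pair:
  39–173 m: −αΔT+βΔS = −(2.2 × 10⁻⁴)(+1.6)+(8 × 10⁻⁴)(+1.46) = 8.2 × 10⁻⁴ → stable
  173–208 m: −αΔT+βΔS = −(2.2 × 10⁻⁴)(-4.8)+(8 × 10⁻⁴)(+0.28) = 1.3 × 10⁻³ → stable
  208–237 m: −αΔT+βΔS = −(2.2 × 10⁻⁴)(+2.7)+(8 × 10⁻⁴)(-0.37) = -8.9 × 10⁻⁴ → UNSTABLE
  237–246 m: −αΔT+βΔS = −(2.2 × 10⁻⁴)(+0.6)+(8 × 10⁻⁴)(+0.66) = 4.0 × 10⁻⁴ → stable
The 208–237 m interval has Δρ < 0: lighter water underlies denser water.

208–237 m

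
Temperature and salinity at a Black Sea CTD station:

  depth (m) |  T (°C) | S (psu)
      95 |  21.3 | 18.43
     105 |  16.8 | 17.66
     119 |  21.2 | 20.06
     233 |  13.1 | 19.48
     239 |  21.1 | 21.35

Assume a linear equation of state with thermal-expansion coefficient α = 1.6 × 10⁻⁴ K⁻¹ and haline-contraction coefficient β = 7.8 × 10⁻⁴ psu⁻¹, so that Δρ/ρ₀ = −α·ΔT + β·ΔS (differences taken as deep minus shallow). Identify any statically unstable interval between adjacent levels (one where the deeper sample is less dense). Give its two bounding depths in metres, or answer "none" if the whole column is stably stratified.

Evaluate Δρ/ρ₀ = −αΔT + βΔS across each adjacent pair:
  95–105 m: −αΔT+βΔS = −(1.6 × 10⁻⁴)(-4.5)+(7.8 × 10⁻⁴)(-0.77) = 1.2 × 10⁻⁴ → stable
  105–119 m: −αΔT+βΔS = −(1.6 × 10⁻⁴)(+4.4)+(7.8 × 10⁻⁴)(+2.40) = 1.2 × 10⁻³ → stable
  119–233 m: −αΔT+βΔS = −(1.6 × 10⁻⁴)(-8.1)+(7.8 × 10⁻⁴)(-0.58) = 8.4 × 10⁻⁴ → stable
  233–239 m: −αΔT+βΔS = −(1.6 × 10⁻⁴)(+8.0)+(7.8 × 10⁻⁴)(+1.87) = 1.8 × 10⁻⁴ → stable
Every interval has Δρ > 0: the column is stably stratified throughout.

none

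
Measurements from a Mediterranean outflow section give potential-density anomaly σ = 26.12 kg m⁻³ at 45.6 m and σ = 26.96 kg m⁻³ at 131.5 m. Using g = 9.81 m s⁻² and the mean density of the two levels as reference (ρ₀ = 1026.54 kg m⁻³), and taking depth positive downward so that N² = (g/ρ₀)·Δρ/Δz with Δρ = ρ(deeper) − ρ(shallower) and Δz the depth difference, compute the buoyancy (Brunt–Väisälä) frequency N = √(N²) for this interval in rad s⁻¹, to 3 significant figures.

Δρ = 1026.96 − 1026.12 = 0.84 kg m⁻³ over Δz = 131.5 − 45.6 = 85.9 m.
N² = (9.81/1026.54) × (0.84/85.9) = 9.3450 × 10⁻⁵ s⁻².
N = √(9.3450 × 10⁻⁵) = 9.6670 × 10⁻³ rad s⁻¹ ≈ 9.67 × 10⁻³ rad s⁻¹.

9.67 × 10⁻³ rad s⁻¹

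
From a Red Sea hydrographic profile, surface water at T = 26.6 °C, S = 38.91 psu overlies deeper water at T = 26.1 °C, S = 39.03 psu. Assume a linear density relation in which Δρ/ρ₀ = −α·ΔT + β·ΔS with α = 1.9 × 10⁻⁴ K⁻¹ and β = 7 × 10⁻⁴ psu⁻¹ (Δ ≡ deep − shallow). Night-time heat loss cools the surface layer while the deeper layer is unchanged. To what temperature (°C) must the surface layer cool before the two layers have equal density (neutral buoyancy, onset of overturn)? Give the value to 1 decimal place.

25.7 °C

Neutral buoyancy requires Δρ = 0, i.e. −α(T_deep − T_surf′) + β(S_deep − S_surf) = 0.
T_surf′ = T_deep − (β/α)·ΔS = 26.1 − (7 × 10⁻⁴/1.9 × 10⁻⁴)·(+0.12) = 25.658 °C.
Cooling required: 26.6 − (25.658) = 0.942 °C.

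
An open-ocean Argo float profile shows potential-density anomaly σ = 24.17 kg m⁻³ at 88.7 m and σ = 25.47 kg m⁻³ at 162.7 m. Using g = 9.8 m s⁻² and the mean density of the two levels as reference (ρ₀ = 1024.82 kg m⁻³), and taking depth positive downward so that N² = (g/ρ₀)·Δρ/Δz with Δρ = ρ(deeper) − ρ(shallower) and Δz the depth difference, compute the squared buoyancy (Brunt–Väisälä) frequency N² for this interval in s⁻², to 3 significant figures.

1.68 × 10⁻⁴ s⁻²

Δρ = 1025.47 − 1024.17 = 1.30 kg m⁻³ over Δz = 162.7 − 88.7 = 74 m.
N² = (9.8/1024.82) × (1.30/74) = 1.6799 × 10⁻⁴ s⁻² ≈ 1.68 × 10⁻⁴ s⁻².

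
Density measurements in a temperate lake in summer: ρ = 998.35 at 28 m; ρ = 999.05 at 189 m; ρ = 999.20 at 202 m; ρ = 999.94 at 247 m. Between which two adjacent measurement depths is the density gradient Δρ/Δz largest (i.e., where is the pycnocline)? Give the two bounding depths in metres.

Compute the density gradient over each adjacent pair:
  28–189 m: Δρ/Δz = 0.70/161 = 4.3 × 10⁻³ kg m⁻⁴
  189–202 m: Δρ/Δz = 0.15/13 = 0.012 kg m⁻⁴
  202–247 m: Δρ/Δz = 0.74/45 = 0.016 kg m⁻⁴
The largest gradient is in the 202–247 m interval — the pycnocline.

202–247 m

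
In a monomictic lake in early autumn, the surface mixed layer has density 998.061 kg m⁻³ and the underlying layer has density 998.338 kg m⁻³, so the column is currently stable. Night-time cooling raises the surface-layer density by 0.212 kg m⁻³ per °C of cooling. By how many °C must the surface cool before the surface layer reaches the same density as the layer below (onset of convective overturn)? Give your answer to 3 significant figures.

Density deficit of the surface layer: 998.338 − 998.061 = 0.277 kg m⁻³.
Required change = 0.277 / 0.212 = 1.31 °C.

1.31 °C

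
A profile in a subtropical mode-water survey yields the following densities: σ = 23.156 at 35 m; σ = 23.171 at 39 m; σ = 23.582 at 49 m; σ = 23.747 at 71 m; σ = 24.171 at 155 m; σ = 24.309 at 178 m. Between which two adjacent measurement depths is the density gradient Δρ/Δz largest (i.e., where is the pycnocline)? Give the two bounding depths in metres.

Compute the density gradient over each adjacent pair:
  35–39 m: Δρ/Δz = 0.015/4 = 3.7 × 10⁻³ kg m⁻⁴
  39–49 m: Δρ/Δz = 0.411/10 = 0.041 kg m⁻⁴
  49–71 m: Δρ/Δz = 0.165/22 = 7.5 × 10⁻³ kg m⁻⁴
  71–155 m: Δρ/Δz = 0.424/84 = 5.0 × 10⁻³ kg m⁻⁴
  155–178 m: Δρ/Δz = 0.138/23 = 6.0 × 10⁻³ kg m⁻⁴
The largest gradient is in the 39–49 m interval — the pycnocline.

39–49 m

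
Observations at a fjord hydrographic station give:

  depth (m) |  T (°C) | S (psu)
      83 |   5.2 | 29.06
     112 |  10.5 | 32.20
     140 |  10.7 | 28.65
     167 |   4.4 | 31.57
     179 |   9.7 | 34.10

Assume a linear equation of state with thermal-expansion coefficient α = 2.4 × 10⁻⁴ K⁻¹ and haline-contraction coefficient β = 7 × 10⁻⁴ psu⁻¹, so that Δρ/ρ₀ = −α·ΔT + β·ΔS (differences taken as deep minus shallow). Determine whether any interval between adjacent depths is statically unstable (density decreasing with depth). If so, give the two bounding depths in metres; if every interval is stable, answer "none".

Evaluate Δρ/ρ₀ = −αΔT + βΔS across each adjacent pair:
  83–112 m: −αΔT+βΔS = −(2.4 × 10⁻⁴)(+5.3)+(7 × 10⁻⁴)(+3.14) = 9.3 × 10⁻⁴ → stable
  112–140 m: −αΔT+βΔS = −(2.4 × 10⁻⁴)(+0.2)+(7 × 10⁻⁴)(-3.55) = -2.5 × 10⁻³ → UNSTABLE
  140–167 m: −αΔT+βΔS = −(2.4 × 10⁻⁴)(-6.3)+(7 × 10⁻⁴)(+2.92) = 3.6 × 10⁻³ → stable
  167–179 m: −αΔT+βΔS = −(2.4 × 10⁻⁴)(+5.3)+(7 × 10⁻⁴)(+2.53) = 5.0 × 10⁻⁴ → stable
The 112–140 m interval has Δρ < 0: lighter water underlies denser water.

112–140 m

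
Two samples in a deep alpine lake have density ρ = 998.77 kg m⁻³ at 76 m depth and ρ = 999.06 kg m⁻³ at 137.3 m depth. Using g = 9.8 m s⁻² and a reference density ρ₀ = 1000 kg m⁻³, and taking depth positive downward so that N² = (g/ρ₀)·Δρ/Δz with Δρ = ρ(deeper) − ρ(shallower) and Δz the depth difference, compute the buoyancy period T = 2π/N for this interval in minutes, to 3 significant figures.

Δρ = 999.06 − 998.77 = 0.29 kg m⁻³ over Δz = 137.3 − 76 = 61.3 m.
N² = (9.8/1000) × (0.29/61.3) = 4.6362 × 10⁻⁵ s⁻².
N = √(4.6362 × 10⁻⁵) = 6.8090 × 10⁻³ rad s⁻¹, so T = 2π/N = 922.78 s = 15.380 min ≈ 15.4 min.

15.4 min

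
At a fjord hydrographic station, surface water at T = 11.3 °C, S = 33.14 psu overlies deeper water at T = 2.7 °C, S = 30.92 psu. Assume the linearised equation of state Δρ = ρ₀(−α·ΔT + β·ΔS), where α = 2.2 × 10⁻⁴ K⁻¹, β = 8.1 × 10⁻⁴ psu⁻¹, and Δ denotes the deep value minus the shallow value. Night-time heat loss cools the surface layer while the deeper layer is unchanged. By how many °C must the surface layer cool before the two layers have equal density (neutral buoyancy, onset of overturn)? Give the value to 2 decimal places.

Neutral buoyancy requires Δρ = 0, i.e. −α(T_deep − T_surf′) + β(S_deep − S_surf) = 0.
T_surf′ = T_deep − (β/α)·ΔS = 2.7 − (8.1 × 10⁻⁴/2.2 × 10⁻⁴)·(-2.22) = 10.8736 °C.
Cooling required: 11.3 − (10.8736) = 0.4264 °C.

0.43 °C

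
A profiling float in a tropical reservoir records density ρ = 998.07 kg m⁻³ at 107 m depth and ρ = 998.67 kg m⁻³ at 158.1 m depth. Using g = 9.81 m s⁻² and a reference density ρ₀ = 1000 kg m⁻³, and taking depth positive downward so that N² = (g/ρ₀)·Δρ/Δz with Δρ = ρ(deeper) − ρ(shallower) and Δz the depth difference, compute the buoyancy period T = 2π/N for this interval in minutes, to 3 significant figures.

Δρ = 998.67 − 998.07 = 0.60 kg m⁻³ over Δz = 158.1 − 107 = 51.1 m.
N² = (9.81/1000) × (0.60/51.1) = 1.1519 × 10⁻⁴ s⁻².
N = √(1.1519 × 10⁻⁴) = 0.010733 rad s⁻¹, so T = 2π/N = 585.41 s = 9.7568 min ≈ 9.76 min.
A positive N² confirms static stability across the interval.

9.76 min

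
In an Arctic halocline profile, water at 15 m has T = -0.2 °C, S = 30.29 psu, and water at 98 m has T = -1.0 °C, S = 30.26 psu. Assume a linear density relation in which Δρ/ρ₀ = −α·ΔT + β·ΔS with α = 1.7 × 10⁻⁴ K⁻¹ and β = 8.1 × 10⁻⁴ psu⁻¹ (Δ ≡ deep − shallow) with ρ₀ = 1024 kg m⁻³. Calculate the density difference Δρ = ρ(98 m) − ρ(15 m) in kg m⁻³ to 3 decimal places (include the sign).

+0.114 kg m⁻³

ΔT = -0.8 K, ΔS = -0.03 psu (deep − shallow).
Δρ/ρ₀ = −(1.7 × 10⁻⁴)(-0.8) + (8.1 × 10⁻⁴)(-0.03) = 1.117 × 10⁻⁴.
Δρ = 1024 × (1.117 × 10⁻⁴) = +0.114 kg m⁻³.
Positive Δρ: denser below, stable.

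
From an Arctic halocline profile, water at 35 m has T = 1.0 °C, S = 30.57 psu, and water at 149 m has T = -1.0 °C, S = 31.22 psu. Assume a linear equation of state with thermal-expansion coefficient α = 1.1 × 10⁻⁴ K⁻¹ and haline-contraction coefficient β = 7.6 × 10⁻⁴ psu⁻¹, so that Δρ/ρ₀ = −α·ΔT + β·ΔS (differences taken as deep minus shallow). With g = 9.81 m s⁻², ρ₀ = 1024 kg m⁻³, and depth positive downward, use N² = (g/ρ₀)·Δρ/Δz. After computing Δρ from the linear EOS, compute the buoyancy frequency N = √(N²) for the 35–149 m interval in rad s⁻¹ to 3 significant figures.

ΔT = -2.0 K, ΔS = +0.65 psu (deep − shallow).
Δρ/ρ₀ = −αΔT + βΔS = 2.20 × 10⁻⁴ + 4.94 × 10⁻⁴ = 7.14 × 10⁻⁴, so Δρ ≈ 0.7311 kg m⁻³.
N² = (g/ρ₀)·Δρ/Δz = g·(Δρ/ρ₀)/Δz = 9.81 × 7.14 × 10⁻⁴ / 114 = 6.1442 × 10⁻⁵ s⁻².
N = √(6.1442 × 10⁻⁵) = 7.8385 × 10⁻³ rad s⁻¹ ≈ 7.84 × 10⁻³ rad s⁻¹.

7.84 × 10⁻³ rad s⁻¹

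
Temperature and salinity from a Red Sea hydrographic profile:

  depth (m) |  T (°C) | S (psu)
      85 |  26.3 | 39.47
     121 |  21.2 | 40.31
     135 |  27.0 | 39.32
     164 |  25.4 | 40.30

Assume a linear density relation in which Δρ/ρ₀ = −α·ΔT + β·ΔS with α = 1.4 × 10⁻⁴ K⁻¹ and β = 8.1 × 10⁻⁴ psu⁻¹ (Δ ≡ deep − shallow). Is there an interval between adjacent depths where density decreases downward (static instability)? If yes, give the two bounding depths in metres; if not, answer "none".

Evaluate Δρ/ρ₀ = −αΔT + βΔS across each adjacent pair:
  85–121 m: −αΔT+βΔS = −(1.4 × 10⁻⁴)(-5.1)+(8.1 × 10⁻⁴)(+0.84) = 1.4 × 10⁻³ → stable
  121–135 m: −αΔT+βΔS = −(1.4 × 10⁻⁴)(+5.8)+(8.1 × 10⁻⁴)(-0.99) = -1.6 × 10⁻³ → UNSTABLE
  135–164 m: −αΔT+βΔS = −(1.4 × 10⁻⁴)(-1.6)+(8.1 × 10⁻⁴)(+0.98) = 1.0 × 10⁻³ → stable
The 121–135 m interval has Δρ < 0: lighter water underlies denser water.

121–135 m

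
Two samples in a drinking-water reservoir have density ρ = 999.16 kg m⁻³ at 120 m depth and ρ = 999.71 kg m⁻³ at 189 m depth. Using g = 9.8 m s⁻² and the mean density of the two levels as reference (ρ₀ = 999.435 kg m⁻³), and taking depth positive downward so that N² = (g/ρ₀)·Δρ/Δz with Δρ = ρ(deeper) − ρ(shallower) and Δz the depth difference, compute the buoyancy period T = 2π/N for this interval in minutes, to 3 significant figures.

Δρ = 999.71 − 999.16 = 0.55 kg m⁻³ over Δz = 189 − 120 = 69 m.
N² = (9.8/999.435) × (0.55/69) = 7.8160 × 10⁻⁵ s⁻².
N = √(7.8160 × 10⁻⁵) = 8.8408 × 10⁻³ rad s⁻¹, so T = 2π/N = 710.70 s = 11.845 min ≈ 11.8 min.
Since Δρ > 0 the layer is stably stratified.

11.8 min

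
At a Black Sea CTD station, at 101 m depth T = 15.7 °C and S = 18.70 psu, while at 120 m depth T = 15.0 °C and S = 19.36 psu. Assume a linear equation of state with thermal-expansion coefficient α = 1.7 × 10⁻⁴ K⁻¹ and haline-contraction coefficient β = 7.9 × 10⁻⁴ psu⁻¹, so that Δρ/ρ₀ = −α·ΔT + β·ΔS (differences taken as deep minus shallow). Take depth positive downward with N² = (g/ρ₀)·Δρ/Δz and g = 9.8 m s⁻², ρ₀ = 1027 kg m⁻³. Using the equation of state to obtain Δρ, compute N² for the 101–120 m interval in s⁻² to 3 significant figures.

ΔT = -0.7 K, ΔS = +0.66 psu (deep − shallow).
Δρ/ρ₀ = −αΔT + βΔS = 1.19 × 10⁻⁴ + 5.214 × 10⁻⁴ = 6.404 × 10⁻⁴, so Δρ ≈ 0.6577 kg m⁻³.
N² = (g/ρ₀)·Δρ/Δz = g·(Δρ/ρ₀)/Δz = 9.8 × 6.404 × 10⁻⁴ / 19 = 3.3031 × 10⁻⁴ s⁻² ≈ 3.30 × 10⁻⁴ s⁻².

3.30 × 10⁻⁴ s⁻²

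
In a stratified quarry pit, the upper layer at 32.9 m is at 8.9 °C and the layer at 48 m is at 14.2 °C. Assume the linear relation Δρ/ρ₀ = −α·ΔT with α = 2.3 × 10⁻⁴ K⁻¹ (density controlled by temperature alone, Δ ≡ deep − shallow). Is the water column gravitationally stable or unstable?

ΔT = 14.2 − 8.9 = +5.3 K, so Δρ/ρ₀ = −αΔT = -1.219 × 10⁻³.
Δρ/ρ₀ < 0, so Δρ < 0: deeper water is lighter → statically unstable; the column would overturn.

unstable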